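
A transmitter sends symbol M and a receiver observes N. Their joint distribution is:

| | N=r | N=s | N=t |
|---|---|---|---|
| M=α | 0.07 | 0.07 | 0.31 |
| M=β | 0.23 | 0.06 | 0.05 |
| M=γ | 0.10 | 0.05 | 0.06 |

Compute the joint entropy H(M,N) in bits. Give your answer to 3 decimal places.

H(M,N) = −Σ p(x,y)·log₂ p(x,y) over all 9 cells.
  cell (α,r): −0.07·log₂0.07 = 0.2686
  cell (α,s): −0.07·log₂0.07 = 0.2686
  cell (α,t): −0.31·log₂0.31 = 0.5238
  cell (β,r): −0.23·log₂0.23 = 0.4877
  cell (β,s): −0.06·log₂0.06 = 0.2435
  cell (β,t): −0.05·log₂0.05 = 0.2161
  cell (γ,r): −0.10·log₂0.10 = 0.3322
  cell (γ,s): −0.05·log₂0.05 = 0.2161
  cell (γ,t): −0.06·log₂0.06 = 0.2435
Sum = 2.800 bits.

2.800 bits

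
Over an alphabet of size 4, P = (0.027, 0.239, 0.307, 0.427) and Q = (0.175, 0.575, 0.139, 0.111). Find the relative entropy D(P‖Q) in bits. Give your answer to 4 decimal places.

D(P‖Q) = Σ p·log₂(p/q).
  0.027·log₂(0.027/0.175) = -0.07280
  0.239·log₂(0.239/0.575) = -0.30271
  0.307·log₂(0.307/0.139) = 0.35095
  0.427·log₂(0.427/0.111) = 0.82995
D(P‖Q) = 0.8054 bits.

0.8054 bits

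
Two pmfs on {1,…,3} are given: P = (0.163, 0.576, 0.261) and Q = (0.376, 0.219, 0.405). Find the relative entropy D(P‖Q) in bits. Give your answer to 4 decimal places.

0.4416 bits

D(P‖Q) = Σ p·log₂(p/q).
  0.163·log₂(0.163/0.376) = -0.19656
  0.576·log₂(0.576/0.219) = 0.80360
  0.261·log₂(0.261/0.405) = -0.16544
D(P‖Q) = 0.4416 bits.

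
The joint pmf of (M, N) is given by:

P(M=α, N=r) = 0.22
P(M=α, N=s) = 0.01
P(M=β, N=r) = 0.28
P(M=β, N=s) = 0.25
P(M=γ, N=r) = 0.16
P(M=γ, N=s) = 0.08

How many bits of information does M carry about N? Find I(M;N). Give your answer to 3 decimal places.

Marginals: p(M) = (0.2300, 0.5300, 0.2400), p(N) = (0.6600, 0.3400).
I(M;N) = H(M) + H(N) − H(M,N).
H(M) = 1.4672, H(N) = 0.9248, H(M,N) = 2.2758.
I(M;N) = 1.4672 + 0.9248 − 2.2758 = 0.116 bits.

0.116 bits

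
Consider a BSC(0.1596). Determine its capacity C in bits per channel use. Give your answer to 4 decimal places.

0.3666 bits

Binary symmetric channel: C = 1 − h₂(ε) where h₂ is the binary entropy function.
h₂(0.1596) = −0.1596·log₂0.1596 − 0.8404·log₂0.8404 = 0.6334.
C = 1 − 0.6334 = 0.3666 bits per channel use.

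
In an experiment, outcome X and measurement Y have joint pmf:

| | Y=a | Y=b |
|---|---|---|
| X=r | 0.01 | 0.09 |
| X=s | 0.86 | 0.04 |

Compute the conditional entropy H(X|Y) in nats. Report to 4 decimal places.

0.1348 nats

Chain rule: H(X|Y) = H(X,Y) − H(Y).
Marginals: p(X) = (0.1000, 0.9000), p(Y) = (0.8700, 0.1300).
H(X,Y) = 0.5212 nats; H(Y) = 0.3864 nats.
H(X|Y) = 0.5212 − 0.3864 = 0.1348 nats.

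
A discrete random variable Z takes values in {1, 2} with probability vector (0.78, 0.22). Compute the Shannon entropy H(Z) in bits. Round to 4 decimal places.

0.7602 bits

H(Z) = −Σ p·log₂ p.
  −(0.78)·log₂(0.78) = 0.27959
  −(0.22)·log₂(0.22) = 0.48057
Sum: 0.27959 + 0.48057 = 0.7602 bits.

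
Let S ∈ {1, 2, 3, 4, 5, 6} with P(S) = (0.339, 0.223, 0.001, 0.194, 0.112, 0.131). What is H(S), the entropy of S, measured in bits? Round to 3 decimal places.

2.219 bits

H(S) = −Σ p·log₂ p.
  −(0.339)·log₂(0.339) = 0.5291
  −(0.223)·log₂(0.223) = 0.4828
  −(0.001)·log₂(0.001) = 0.0100
  −(0.194)·log₂(0.194) = 0.4590
  −(0.112)·log₂(0.112) = 0.3537
  −(0.131)·log₂(0.131) = 0.3841
Sum: 0.5291 + 0.4828 + 0.0100 + 0.4590 + 0.3537 + 0.3841 = 2.219 bits.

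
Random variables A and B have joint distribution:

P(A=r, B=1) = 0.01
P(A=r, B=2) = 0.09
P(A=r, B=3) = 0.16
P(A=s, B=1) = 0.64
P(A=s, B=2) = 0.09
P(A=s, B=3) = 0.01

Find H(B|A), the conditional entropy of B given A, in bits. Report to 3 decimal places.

Chain rule: H(B|A) = H(A,B) − H(A).
Marginals: p(A) = (0.2600, 0.7400), p(B) = (0.6500, 0.1800, 0.1700).
H(A,B) = 1.5933 bits; H(A) = 0.8267 bits.
H(B|A) = 1.5933 − 0.8267 = 0.767 bits.

0.767 bits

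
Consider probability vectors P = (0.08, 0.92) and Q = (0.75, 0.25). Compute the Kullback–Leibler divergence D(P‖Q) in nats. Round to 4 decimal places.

1.0196 nats

D(P‖Q) = Σ p·ln(p/q).
  0.08·ln(0.08/0.75) = -0.17904
  0.92·ln(0.92/0.25) = 1.19868
D(P‖Q) = 1.0196 nats.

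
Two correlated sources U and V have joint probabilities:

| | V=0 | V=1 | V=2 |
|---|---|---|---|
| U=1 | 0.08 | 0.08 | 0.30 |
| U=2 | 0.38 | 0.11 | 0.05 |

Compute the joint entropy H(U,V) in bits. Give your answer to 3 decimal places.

H(U,V) = −Σ p(x,y)·log₂ p(x,y) over all 6 cells.
  cell (1,0): −0.08·log₂0.08 = 0.2915
  cell (1,1): −0.08·log₂0.08 = 0.2915
  cell (1,2): −0.30·log₂0.30 = 0.5211
  cell (2,0): −0.38·log₂0.38 = 0.5305
  cell (2,1): −0.11·log₂0.11 = 0.3503
  cell (2,2): −0.05·log₂0.05 = 0.2161
Sum = 2.201 bits.

2.201 bits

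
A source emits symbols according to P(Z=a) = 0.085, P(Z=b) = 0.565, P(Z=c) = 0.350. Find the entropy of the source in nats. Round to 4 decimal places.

H(Z) = −Σ p·ln p.
  −(0.085)·ln(0.085) = 0.20953
  −(0.565)·ln(0.565) = 0.32258
  −(0.350)·ln(0.350) = 0.36744
Sum: 0.20953 + 0.32258 + 0.36744 = 0.8995 nats.

0.8995 nats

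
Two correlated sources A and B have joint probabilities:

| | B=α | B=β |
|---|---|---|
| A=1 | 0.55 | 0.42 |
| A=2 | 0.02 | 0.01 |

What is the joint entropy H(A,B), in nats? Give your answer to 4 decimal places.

H(A,B) = −Σ p(x,y)·ln p(x,y) over all 4 cells.
  cell (1,α): −0.55·ln0.55 = 0.32881
  cell (1,β): −0.42·ln0.42 = 0.36435
  cell (2,α): −0.02·ln0.02 = 0.07824
  cell (2,β): −0.01·ln0.01 = 0.04605
Sum = 0.8175 nats.

0.8175 nats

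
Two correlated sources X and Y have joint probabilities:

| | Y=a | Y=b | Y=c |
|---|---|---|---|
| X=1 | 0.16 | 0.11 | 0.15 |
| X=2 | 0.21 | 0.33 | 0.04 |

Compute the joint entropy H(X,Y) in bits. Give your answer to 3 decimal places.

H(X,Y) = −Σ p(x,y)·log₂ p(x,y) over all 6 cells.
  cell (1,a): −0.16·log₂0.16 = 0.4230
  cell (1,b): −0.11·log₂0.11 = 0.3503
  cell (1,c): −0.15·log₂0.15 = 0.4105
  cell (2,a): −0.21·log₂0.21 = 0.4728
  cell (2,b): −0.33·log₂0.33 = 0.5278
  cell (2,c): −0.04·log₂0.04 = 0.1858
Sum = 2.370 bits.

2.370 bits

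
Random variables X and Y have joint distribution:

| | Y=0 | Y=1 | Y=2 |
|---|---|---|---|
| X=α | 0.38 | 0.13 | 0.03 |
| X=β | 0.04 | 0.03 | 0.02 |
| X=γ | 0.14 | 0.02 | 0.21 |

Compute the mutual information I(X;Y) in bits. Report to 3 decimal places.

0.244 bits

Marginals: p(X) = (0.5400, 0.0900, 0.3700), p(Y) = (0.5600, 0.1800, 0.2600).
I(X;Y) = Σ p(x,y)·log₂[p(x,y)/(p(x)p(y))].
  (α,0): 0.38·log₂(1.2566) = 0.1252
  (α,1): 0.13·log₂(1.3374) = 0.0545
  (α,2): 0.03·log₂(0.2137) = -0.0668
  (β,0): 0.04·log₂(0.7937) = -0.0133
  (β,1): 0.03·log₂(1.8519) = 0.0267
  (β,2): 0.02·log₂(0.8547) = -0.0045
  (γ,0): 0.14·log₂(0.6757) = -0.0792
  (γ,1): 0.02·log₂(0.3003) = -0.0347
  (γ,2): 0.21·log₂(2.1830) = 0.2365
Sum = 0.244 bits.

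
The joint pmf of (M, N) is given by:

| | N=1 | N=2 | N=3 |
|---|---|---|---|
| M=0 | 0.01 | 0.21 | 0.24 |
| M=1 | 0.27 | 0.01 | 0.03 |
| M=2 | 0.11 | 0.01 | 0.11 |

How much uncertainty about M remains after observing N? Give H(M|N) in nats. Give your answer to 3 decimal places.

Marginals: p(M) = (0.4600, 0.3100, 0.2300), p(N) = (0.3900, 0.2300, 0.3800).
H(M|N) = Σ p(N) · H(M|N=·).
  N=1: p=0.3900, H(M|N=1) = 0.7055
  N=2: p=0.2300, H(M|N=2) = 0.3557
  N=3: p=0.3800, H(M|N=3) = 0.8495
Weighted sum = 0.680 nats.

0.680 nats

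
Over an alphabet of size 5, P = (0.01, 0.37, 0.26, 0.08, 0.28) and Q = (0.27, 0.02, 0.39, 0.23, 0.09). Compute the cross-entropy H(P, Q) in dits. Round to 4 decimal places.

H(P,Q) = −Σ p·log₁₀ q.
  −0.01·log₁₀(0.27) = 0.00569
  −0.37·log₁₀(0.02) = 0.62862
  −0.26·log₁₀(0.39) = 0.10632
  −0.08·log₁₀(0.23) = 0.05106
  −0.28·log₁₀(0.09) = 0.29281
H(P,Q) = 1.0845 dits.

1.0845 dits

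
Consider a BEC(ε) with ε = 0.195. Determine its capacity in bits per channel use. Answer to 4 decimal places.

Binary erasure channel: capacity C = 1 − ε.
C = 1 − 0.195 = 0.8050 bits per channel use.

0.8050 bits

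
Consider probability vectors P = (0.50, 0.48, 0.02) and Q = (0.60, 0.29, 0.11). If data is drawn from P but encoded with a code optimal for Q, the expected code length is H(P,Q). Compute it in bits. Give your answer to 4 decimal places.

1.2894 bits

H(P,Q) = −Σ p·log₂ q.
  −0.50·log₂(0.60) = 0.36848
  −0.48·log₂(0.29) = 0.85722
  −0.02·log₂(0.11) = 0.06369
H(P,Q) = 1.2894 bits.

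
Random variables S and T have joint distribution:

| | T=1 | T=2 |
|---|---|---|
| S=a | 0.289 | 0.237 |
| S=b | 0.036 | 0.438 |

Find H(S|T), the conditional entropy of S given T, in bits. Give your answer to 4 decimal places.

Marginals: p(S) = (0.5260, 0.4740), p(T) = (0.3250, 0.6750).
H(S|T) = Σ p(T) · H(S|T=·).
  T=1: p=0.3250, H(S|T=1) = 0.5022
  T=2: p=0.6750, H(S|T=2) = 0.9351
Weighted sum = 0.7944 bits.

0.7944 bits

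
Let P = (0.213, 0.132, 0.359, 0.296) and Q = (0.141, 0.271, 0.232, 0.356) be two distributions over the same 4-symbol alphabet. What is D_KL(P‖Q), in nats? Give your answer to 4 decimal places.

D(P‖Q) = Σ p·ln(p/q).
  0.213·ln(0.213/0.141) = 0.08787
  0.132·ln(0.132/0.271) = -0.09495
  0.359·ln(0.359/0.232) = 0.15673
  0.296·ln(0.296/0.356) = -0.05463
D(P‖Q) = 0.0950 nats.

0.0950 nats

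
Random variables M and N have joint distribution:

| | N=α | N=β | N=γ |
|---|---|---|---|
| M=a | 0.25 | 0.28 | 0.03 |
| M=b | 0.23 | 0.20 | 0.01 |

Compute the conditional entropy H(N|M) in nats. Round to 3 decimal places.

0.828 nats

Chain rule: H(N|M) = H(M,N) − H(M).
Marginals: p(M) = (0.5600, 0.4400), p(N) = (0.4800, 0.4800, 0.0400).
H(M,N) = 1.5142 nats; H(M) = 0.6859 nats.
H(N|M) = 1.5142 − 0.6859 = 0.828 nats.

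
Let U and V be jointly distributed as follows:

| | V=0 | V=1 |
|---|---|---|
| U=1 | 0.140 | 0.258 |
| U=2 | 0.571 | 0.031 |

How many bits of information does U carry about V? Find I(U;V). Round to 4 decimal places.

Marginals: p(U) = (0.3980, 0.6020), p(V) = (0.7110, 0.2890).
I(U;V) = Σ p(x,y)·log₂[p(x,y)/(p(x)p(y))].
  (1,0): 0.140·log₂(0.4947) = -0.14214
  (1,1): 0.258·log₂(2.2430) = 0.30069
  (2,0): 0.571·log₂(1.3340) = 0.23743
  (2,1): 0.031·log₂(0.1782) = -0.07715
Sum = 0.3188 bits.

0.3188 bits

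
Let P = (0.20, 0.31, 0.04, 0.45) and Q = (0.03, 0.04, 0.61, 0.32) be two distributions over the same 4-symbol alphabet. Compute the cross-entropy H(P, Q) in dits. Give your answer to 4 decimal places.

0.9692 dits

H(P,Q) = −Σ p·log₁₀ q.
  −0.20·log₁₀(0.03) = 0.30458
  −0.31·log₁₀(0.04) = 0.43336
  −0.04·log₁₀(0.61) = 0.00859
  −0.45·log₁₀(0.32) = 0.22268
H(P,Q) = 0.9692 dits.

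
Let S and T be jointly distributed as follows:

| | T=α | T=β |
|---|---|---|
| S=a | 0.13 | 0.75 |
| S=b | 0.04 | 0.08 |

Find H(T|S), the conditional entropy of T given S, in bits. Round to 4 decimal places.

0.6418 bits

Chain rule: H(T|S) = H(S,T) − H(S).
Marginals: p(S) = (0.8800, 0.1200), p(T) = (0.1700, 0.8300).
H(S,T) = 1.1712 bits; H(S) = 0.5294 bits.
H(T|S) = 1.1712 − 0.5294 = 0.6418 bits.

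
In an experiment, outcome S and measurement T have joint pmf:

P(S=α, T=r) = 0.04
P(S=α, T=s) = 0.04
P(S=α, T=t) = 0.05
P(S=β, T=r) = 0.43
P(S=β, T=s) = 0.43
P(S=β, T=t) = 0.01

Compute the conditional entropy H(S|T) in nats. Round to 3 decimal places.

Chain rule: H(S|T) = H(S,T) − H(T).
Marginals: p(S) = (0.1300, 0.8700), p(T) = (0.4700, 0.4700, 0.0600).
H(S,T) = 1.1792 nats; H(T) = 0.8785 nats.
H(S|T) = 1.1792 − 0.8785 = 0.301 nats.

0.301 nats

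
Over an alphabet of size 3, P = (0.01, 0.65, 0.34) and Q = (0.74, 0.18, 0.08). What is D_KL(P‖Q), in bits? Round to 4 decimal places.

D(P‖Q) = Σ p·log₂(p/q).
  0.01·log₂(0.01/0.74) = -0.06209
  0.65·log₂(0.65/0.18) = 1.20409
  0.34·log₂(0.34/0.08) = 0.70974
D(P‖Q) = 1.8517 bits.

1.8517 bits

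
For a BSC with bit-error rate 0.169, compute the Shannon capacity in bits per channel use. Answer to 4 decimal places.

0.3446 bits

Binary symmetric channel: C = 1 − h₂(ε) where h₂ is the binary entropy function.
h₂(0.169) = −0.169·log₂0.169 − 0.831·log₂0.831 = 0.6554.
C = 1 − 0.6554 = 0.3446 bits per channel use.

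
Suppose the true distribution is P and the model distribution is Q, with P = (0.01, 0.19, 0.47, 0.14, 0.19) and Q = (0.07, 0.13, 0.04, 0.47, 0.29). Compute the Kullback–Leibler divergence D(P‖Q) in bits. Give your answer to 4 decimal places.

1.3861 bits

D(P‖Q) = Σ p·log₂(p/q).
  0.01·log₂(0.01/0.07) = -0.02807
  0.19·log₂(0.19/0.13) = 0.10402
  0.47·log₂(0.47/0.04) = 1.67066
  0.14·log₂(0.14/0.47) = -0.24461
  0.19·log₂(0.19/0.29) = -0.11591
D(P‖Q) = 1.3861 bits.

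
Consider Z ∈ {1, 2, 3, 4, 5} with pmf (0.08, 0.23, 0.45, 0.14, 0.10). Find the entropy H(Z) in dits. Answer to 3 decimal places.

H(Z) = −Σ p·log₁₀ p.
  −(0.08)·log₁₀(0.08) = 0.0878
  −(0.23)·log₁₀(0.23) = 0.1468
  −(0.45)·log₁₀(0.45) = 0.1561
  −(0.14)·log₁₀(0.14) = 0.1195
  −(0.10)·log₁₀(0.10) = 0.1000
Sum: 0.0878 + 0.1468 + 0.1561 + 0.1195 + 0.1000 = 0.610 dits.

0.610 dits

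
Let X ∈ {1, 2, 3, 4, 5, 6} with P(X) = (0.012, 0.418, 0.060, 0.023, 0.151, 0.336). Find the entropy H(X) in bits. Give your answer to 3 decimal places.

H(X) = −Σ p·log₂ p.
  −(0.012)·log₂(0.012) = 0.0766
  −(0.418)·log₂(0.418) = 0.5260
  −(0.060)·log₂(0.060) = 0.2435
  −(0.023)·log₂(0.023) = 0.1252
  −(0.151)·log₂(0.151) = 0.4118
  −(0.336)·log₂(0.336) = 0.5287
Sum: 0.0766 + 0.5260 + 0.2435 + 0.1252 + 0.4118 + 0.5287 = 1.912 bits.

1.912 bits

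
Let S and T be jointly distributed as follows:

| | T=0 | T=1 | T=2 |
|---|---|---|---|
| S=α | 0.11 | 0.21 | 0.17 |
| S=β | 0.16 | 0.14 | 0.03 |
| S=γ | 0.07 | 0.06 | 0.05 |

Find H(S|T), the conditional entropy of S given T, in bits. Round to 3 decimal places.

1.401 bits

Marginals: p(S) = (0.4900, 0.3300, 0.1800), p(T) = (0.3400, 0.4100, 0.2500).
H(S|T) = Σ p(T) · H(S|T=·).
  T=0: p=0.3400, H(S|T=0) = 1.5079
  T=1: p=0.4100, H(S|T=1) = 1.4295
  T=2: p=0.2500, H(S|T=2) = 1.2098
Weighted sum = 1.401 bits.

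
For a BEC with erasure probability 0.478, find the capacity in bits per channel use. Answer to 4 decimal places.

Binary erasure channel: capacity C = 1 − ε.
C = 1 − 0.478 = 0.5220 bits per channel use.

0.5220 bits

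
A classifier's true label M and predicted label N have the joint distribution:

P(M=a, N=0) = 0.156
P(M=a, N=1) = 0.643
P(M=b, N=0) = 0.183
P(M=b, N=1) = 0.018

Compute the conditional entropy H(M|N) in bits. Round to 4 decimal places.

0.4566 bits

Chain rule: H(M|N) = H(M,N) − H(N).
Marginals: p(M) = (0.7990, 0.2010), p(N) = (0.3390, 0.6610).
H(M,N) = 1.3805 bits; H(N) = 0.9239 bits.
H(M|N) = 1.3805 − 0.9239 = 0.4566 bits.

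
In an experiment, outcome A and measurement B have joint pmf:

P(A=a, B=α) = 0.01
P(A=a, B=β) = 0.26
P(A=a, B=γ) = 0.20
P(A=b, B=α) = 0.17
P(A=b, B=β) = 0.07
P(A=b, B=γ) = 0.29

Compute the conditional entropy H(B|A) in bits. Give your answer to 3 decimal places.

Marginals: p(A) = (0.4700, 0.5300), p(B) = (0.1800, 0.3300, 0.4900).
H(B|A) = Σ p(A) · H(B|A=·).
  A=a: p=0.4700, H(B|A=a) = 1.1152
  A=b: p=0.5300, H(B|A=b) = 1.3879
Weighted sum = 1.260 bits.

1.260 bits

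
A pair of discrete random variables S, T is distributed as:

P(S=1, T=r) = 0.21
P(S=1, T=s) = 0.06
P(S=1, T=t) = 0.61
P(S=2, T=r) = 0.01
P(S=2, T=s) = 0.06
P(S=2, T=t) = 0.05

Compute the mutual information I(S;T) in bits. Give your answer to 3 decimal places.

Marginals: p(S) = (0.8800, 0.1200), p(T) = (0.2200, 0.1200, 0.6600).
I(S;T) = Σ p(x,y)·log₂[p(x,y)/(p(x)p(y))].
  (1,r): 0.21·log₂(1.0847) = 0.0246
  (1,s): 0.06·log₂(0.5682) = -0.0489
  (1,t): 0.61·log₂(1.0503) = 0.0432
  (2,r): 0.01·log₂(0.3788) = -0.0140
  (2,s): 0.06·log₂(4.1667) = 0.1235
  (2,t): 0.05·log₂(0.6313) = -0.0332
Sum = 0.095 bits.

0.095 bits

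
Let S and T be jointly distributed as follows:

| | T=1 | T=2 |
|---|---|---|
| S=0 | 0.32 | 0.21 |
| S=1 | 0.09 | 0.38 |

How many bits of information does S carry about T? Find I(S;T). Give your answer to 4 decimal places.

0.1319 bits

Marginals: p(S) = (0.5300, 0.4700), p(T) = (0.4100, 0.5900).
I(S;T) = H(S) + H(T) − H(S,T).
H(S) = 0.9974, H(T) = 0.9765, H(S,T) = 1.8420.
I(S;T) = 0.9974 + 0.9765 − 1.8420 = 0.1319 bits.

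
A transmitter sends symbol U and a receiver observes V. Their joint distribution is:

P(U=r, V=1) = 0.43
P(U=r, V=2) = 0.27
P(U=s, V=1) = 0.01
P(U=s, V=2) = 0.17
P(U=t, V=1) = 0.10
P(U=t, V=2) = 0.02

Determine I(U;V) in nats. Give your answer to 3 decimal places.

0.131 nats

Marginals: p(U) = (0.7000, 0.1800, 0.1200), p(V) = (0.5400, 0.4600).
I(U;V) = Σ p(x,y)·ln[p(x,y)/(p(x)p(y))].
  (r,1): 0.43·ln(1.1376) = 0.0554
  (r,2): 0.27·ln(0.8385) = -0.0476
  (s,1): 0.01·ln(0.1029) = -0.0227
  (s,2): 0.17·ln(2.0531) = 0.1223
  (t,1): 0.10·ln(1.5432) = 0.0434
  (t,2): 0.02·ln(0.3623) = -0.0203
Sum = 0.131 nats.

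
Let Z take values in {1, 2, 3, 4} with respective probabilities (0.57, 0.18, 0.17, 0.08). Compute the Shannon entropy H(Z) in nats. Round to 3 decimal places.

1.132 nats

H(Z) = −Σ p·ln p.
  −(0.57)·ln(0.57) = 0.3204
  −(0.18)·ln(0.18) = 0.3087
  −(0.17)·ln(0.17) = 0.3012
  −(0.08)·ln(0.08) = 0.2021
Sum: 0.3204 + 0.3087 + 0.3012 + 0.2021 = 1.132 nats.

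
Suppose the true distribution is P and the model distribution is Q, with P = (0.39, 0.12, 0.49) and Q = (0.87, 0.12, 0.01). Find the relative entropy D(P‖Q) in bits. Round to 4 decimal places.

D(P‖Q) = Σ p·log₂(p/q).
  0.39·log₂(0.39/0.87) = -0.45144
  0.12·log₂(0.12/0.12) = 0.00000
  0.49·log₂(0.49/0.01) = 2.75121
D(P‖Q) = 2.2998 bits.

2.2998 bits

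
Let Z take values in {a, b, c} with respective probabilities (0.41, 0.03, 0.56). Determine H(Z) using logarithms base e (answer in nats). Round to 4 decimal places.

0.7955 nats

H(Z) = −Σ p·ln p.
  −(0.41)·ln(0.41) = 0.36556
  −(0.03)·ln(0.03) = 0.10520
  −(0.56)·ln(0.56) = 0.32470
Sum: 0.36556 + 0.10520 + 0.32470 = 0.7955 nats.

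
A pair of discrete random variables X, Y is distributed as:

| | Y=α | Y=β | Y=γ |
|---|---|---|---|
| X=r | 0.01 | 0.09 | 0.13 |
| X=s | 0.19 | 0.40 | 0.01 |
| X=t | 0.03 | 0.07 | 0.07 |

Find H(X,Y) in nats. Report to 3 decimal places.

1.734 nats

H(X,Y) = −Σ p(x,y)·ln p(x,y) over all 9 cells.
  cell (r,α): −0.01·ln0.01 = 0.0461
  cell (r,β): −0.09·ln0.09 = 0.2167
  cell (r,γ): −0.13·ln0.13 = 0.2652
  cell (s,α): −0.19·ln0.19 = 0.3155
  cell (s,β): −0.40·ln0.40 = 0.3665
  cell (s,γ): −0.01·ln0.01 = 0.0461
  cell (t,α): −0.03·ln0.03 = 0.1052
  cell (t,β): −0.07·ln0.07 = 0.1861
  cell (t,γ): −0.07·ln0.07 = 0.1861
Sum = 1.734 nats.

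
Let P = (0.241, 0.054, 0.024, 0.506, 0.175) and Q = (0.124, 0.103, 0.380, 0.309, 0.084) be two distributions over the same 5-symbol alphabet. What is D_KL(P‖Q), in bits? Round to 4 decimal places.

0.6304 bits

D(P‖Q) = Σ p·log₂(p/q).
  0.241·log₂(0.241/0.124) = 0.23105
  0.054·log₂(0.054/0.103) = -0.05031
  0.024·log₂(0.024/0.380) = -0.09564
  0.506·log₂(0.506/0.309) = 0.36003
  0.175·log₂(0.175/0.084) = 0.18531
D(P‖Q) = 0.6304 bits.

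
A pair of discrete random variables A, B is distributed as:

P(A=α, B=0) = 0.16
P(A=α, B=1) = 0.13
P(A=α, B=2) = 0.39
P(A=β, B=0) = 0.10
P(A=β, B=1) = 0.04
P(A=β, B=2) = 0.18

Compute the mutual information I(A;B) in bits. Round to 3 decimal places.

0.008 bits

Marginals: p(A) = (0.6800, 0.3200), p(B) = (0.2600, 0.1700, 0.5700).
I(A;B) = Σ p(x,y)·log₂[p(x,y)/(p(x)p(y))].
  (α,0): 0.16·log₂(0.9050) = -0.0230
  (α,1): 0.13·log₂(1.1246) = 0.0220
  (α,2): 0.39·log₂(1.0062) = 0.0035
  (β,0): 0.10·log₂(1.2019) = 0.0265
  (β,1): 0.04·log₂(0.7353) = -0.0177
  (β,2): 0.18·log₂(0.9868) = -0.0034
Sum = 0.008 bits.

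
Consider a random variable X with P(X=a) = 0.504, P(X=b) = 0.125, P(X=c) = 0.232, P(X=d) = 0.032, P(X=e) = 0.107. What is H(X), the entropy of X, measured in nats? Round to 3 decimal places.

H(X) = −Σ p·ln p.
  −(0.504)·ln(0.504) = 0.3453
  −(0.125)·ln(0.125) = 0.2599
  −(0.232)·ln(0.232) = 0.3390
  −(0.032)·ln(0.032) = 0.1101
  −(0.107)·ln(0.107) = 0.2391
Sum: 0.3453 + 0.2599 + 0.3390 + 0.1101 + 0.2391 = 1.293 nats.

1.293 nats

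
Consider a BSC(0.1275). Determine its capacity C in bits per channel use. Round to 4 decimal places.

0.4495 bits

Binary symmetric channel: C = 1 − h₂(ε) where h₂ is the binary entropy function.
h₂(0.1275) = −0.1275·log₂0.1275 − 0.8725·log₂0.8725 = 0.5505.
C = 1 − 0.5505 = 0.4495 bits per channel use.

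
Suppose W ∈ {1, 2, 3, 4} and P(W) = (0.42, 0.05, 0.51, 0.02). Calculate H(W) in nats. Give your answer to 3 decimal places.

H(W) = −Σ p·ln p.
  −(0.42)·ln(0.42) = 0.3644
  −(0.05)·ln(0.05) = 0.1498
  −(0.51)·ln(0.51) = 0.3434
  −(0.02)·ln(0.02) = 0.0782
Sum: 0.3644 + 0.1498 + 0.3434 + 0.0782 = 0.936 nats.

0.936 nats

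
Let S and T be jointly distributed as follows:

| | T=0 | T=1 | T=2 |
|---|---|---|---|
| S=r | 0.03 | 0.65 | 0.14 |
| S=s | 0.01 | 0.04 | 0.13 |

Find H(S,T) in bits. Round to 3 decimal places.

1.588 bits

H(S,T) = −Σ p(x,y)·log₂ p(x,y) over all 6 cells.
  cell (r,0): −0.03·log₂0.03 = 0.1518
  cell (r,1): −0.65·log₂0.65 = 0.4040
  cell (r,2): −0.14·log₂0.14 = 0.3971
  cell (s,0): −0.01·log₂0.01 = 0.0664
  cell (s,1): −0.04·log₂0.04 = 0.1858
  cell (s,2): −0.13·log₂0.13 = 0.3826
Sum = 1.588 bits.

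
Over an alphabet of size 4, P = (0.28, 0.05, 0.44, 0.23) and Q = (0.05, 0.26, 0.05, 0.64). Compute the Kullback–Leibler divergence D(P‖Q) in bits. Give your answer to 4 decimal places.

1.6179 bits

D(P‖Q) = Σ p·log₂(p/q).
  0.28·log₂(0.28/0.05) = 0.69592
  0.05·log₂(0.05/0.26) = -0.11893
  0.44·log₂(0.44/0.05) = 1.38050
  0.23·log₂(0.23/0.64) = -0.33958
D(P‖Q) = 1.6179 bits.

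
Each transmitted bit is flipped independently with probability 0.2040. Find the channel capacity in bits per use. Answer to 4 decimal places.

0.2701 bits

Binary symmetric channel: C = 1 − h₂(ε) where h₂ is the binary entropy function.
h₂(0.2040) = −0.2040·log₂0.2040 − 0.7960·log₂0.7960 = 0.7299.
C = 1 − 0.7299 = 0.2701 bits per channel use.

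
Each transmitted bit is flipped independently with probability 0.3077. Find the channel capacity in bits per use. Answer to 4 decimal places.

0.1095 bits

Binary symmetric channel: C = 1 − h₂(ε) where h₂ is the binary entropy function.
h₂(0.3077) = −0.3077·log₂0.3077 − 0.6923·log₂0.6923 = 0.8905.
C = 1 − 0.8905 = 0.1095 bits per channel use.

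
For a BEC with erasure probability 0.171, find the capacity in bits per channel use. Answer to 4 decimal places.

Binary erasure channel: capacity C = 1 − ε.
C = 1 − 0.171 = 0.8290 bits per channel use.

0.8290 bits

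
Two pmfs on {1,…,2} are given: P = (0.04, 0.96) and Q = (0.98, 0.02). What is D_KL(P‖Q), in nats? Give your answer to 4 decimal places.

3.5884 nats

D(P‖Q) = Σ p·ln(p/q).
  0.04·ln(0.04/0.98) = -0.12795
  0.96·ln(0.96/0.02) = 3.71635
D(P‖Q) = 3.5884 nats.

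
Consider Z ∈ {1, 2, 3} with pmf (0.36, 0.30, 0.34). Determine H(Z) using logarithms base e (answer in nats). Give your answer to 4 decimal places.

1.0958 nats

H(Z) = −Σ p·ln p.
  −(0.36)·ln(0.36) = 0.36779
  −(0.30)·ln(0.30) = 0.36119
  −(0.34)·ln(0.34) = 0.36680
Sum: 0.36779 + 0.36119 + 0.36680 = 1.0958 nats.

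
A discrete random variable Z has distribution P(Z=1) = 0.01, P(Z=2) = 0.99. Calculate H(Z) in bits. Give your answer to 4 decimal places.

H(Z) = −Σ p·log₂ p.
  −(0.01)·log₂(0.01) = 0.06644
  −(0.99)·log₂(0.99) = 0.01435
Sum: 0.06644 + 0.01435 = 0.0808 bits.

0.0808 bits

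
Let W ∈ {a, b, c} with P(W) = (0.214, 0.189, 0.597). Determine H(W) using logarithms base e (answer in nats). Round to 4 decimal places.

H(W) = −Σ p·ln p.
  −(0.214)·ln(0.214) = 0.32994
  −(0.189)·ln(0.189) = 0.31488
  −(0.597)·ln(0.597) = 0.30796
Sum: 0.32994 + 0.31488 + 0.30796 = 0.9528 nats.

0.9528 nats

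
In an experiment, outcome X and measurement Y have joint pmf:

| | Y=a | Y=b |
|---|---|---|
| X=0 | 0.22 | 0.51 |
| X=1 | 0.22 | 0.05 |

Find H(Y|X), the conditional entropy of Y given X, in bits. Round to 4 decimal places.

0.8312 bits

Chain rule: H(Y|X) = H(X,Y) − H(X).
Marginals: p(X) = (0.7300, 0.2700), p(Y) = (0.4400, 0.5600).
H(X,Y) = 1.6727 bits; H(X) = 0.8415 bits.
H(Y|X) = 1.6727 − 0.8415 = 0.8312 bits.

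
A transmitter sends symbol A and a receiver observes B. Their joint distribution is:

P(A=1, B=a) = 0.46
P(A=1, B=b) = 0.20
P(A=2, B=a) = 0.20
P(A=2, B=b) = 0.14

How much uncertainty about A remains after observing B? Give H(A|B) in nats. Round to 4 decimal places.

Chain rule: H(A|B) = H(A,B) − H(B).
Marginals: p(A) = (0.6600, 0.3400), p(B) = (0.6600, 0.3400).
H(A,B) = 1.2762 nats; H(B) = 0.6410 nats.
H(A|B) = 1.2762 − 0.6410 = 0.6352 nats.

0.6352 nats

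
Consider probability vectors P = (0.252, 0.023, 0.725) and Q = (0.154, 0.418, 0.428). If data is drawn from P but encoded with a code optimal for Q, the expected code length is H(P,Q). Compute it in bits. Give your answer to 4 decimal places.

1.5967 bits

H(P,Q) = −Σ p·log₂ q.
  −0.252·log₂(0.154) = 0.68015
  −0.023·log₂(0.418) = 0.02894
  −0.725·log₂(0.428) = 0.88763
H(P,Q) = 1.5967 bits.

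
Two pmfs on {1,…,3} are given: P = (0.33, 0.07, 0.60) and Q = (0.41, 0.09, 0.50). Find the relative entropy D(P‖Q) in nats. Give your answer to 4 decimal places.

D(P‖Q) = Σ p·ln(p/q).
  0.33·ln(0.33/0.41) = -0.07163
  0.07·ln(0.07/0.09) = -0.01759
  0.60·ln(0.60/0.50) = 0.10939
D(P‖Q) = 0.0202 nats.

0.0202 nats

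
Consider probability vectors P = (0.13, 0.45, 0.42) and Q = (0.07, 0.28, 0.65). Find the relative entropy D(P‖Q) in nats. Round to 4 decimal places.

0.1106 nats

D(P‖Q) = Σ p·ln(p/q).
  0.13·ln(0.13/0.07) = 0.08048
  0.45·ln(0.45/0.28) = 0.21351
  0.42·ln(0.42/0.65) = -0.18342
D(P‖Q) = 0.1106 nats.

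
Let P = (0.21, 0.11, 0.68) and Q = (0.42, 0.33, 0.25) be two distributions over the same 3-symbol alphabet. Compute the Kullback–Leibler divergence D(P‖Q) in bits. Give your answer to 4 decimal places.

0.5973 bits

D(P‖Q) = Σ p·log₂(p/q).
  0.21·log₂(0.21/0.42) = -0.21000
  0.11·log₂(0.11/0.33) = -0.17435
  0.68·log₂(0.68/0.25) = 0.98165
D(P‖Q) = 0.5973 bits.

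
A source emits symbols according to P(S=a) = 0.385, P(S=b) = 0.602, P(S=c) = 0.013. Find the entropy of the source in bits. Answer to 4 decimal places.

1.0524 bits

H(S) = −Σ p·log₂ p.
  −(0.385)·log₂(0.385) = 0.53017
  −(0.602)·log₂(0.602) = 0.44076
  −(0.013)·log₂(0.013) = 0.08145
Sum: 0.53017 + 0.44076 + 0.08145 = 1.0524 bits.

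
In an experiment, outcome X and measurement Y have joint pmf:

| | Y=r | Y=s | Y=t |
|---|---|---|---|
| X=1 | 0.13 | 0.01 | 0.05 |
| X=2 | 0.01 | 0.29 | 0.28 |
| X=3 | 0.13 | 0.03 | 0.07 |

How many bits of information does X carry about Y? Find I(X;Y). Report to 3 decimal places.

0.399 bits

Marginals: p(X) = (0.1900, 0.5800, 0.2300), p(Y) = (0.2700, 0.3300, 0.4000).
I(X;Y) = Σ p(x,y)·log₂[p(x,y)/(p(x)p(y))].
  (1,r): 0.13·log₂(2.5341) = 0.1744
  (1,s): 0.01·log₂(0.1595) = -0.0265
  (1,t): 0.05·log₂(0.6579) = -0.0302
  (2,r): 0.01·log₂(0.0639) = -0.0397
  (2,s): 0.29·log₂(1.5152) = 0.1738
  (2,t): 0.28·log₂(1.2069) = 0.0760
  (3,r): 0.13·log₂(2.0934) = 0.1386
  (3,s): 0.03·log₂(0.3953) = -0.0402
  (3,t): 0.07·log₂(0.7609) = -0.0276
Sum = 0.399 bits.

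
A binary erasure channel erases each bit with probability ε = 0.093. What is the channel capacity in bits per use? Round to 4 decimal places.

Binary erasure channel: capacity C = 1 − ε.
C = 1 − 0.093 = 0.9070 bits per channel use.

0.9070 bits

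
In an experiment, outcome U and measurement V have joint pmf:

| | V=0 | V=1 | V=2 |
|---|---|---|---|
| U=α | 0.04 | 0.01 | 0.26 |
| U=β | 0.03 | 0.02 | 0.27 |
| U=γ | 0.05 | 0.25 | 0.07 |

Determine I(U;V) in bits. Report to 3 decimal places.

0.387 bits

Marginals: p(U) = (0.3100, 0.3200, 0.3700), p(V) = (0.1200, 0.2800, 0.6000).
I(U;V) = H(U) + H(V) − H(U,V).
H(U) = 1.5806, H(V) = 1.3235, H(U,V) = 2.5168.
I(U;V) = 1.5806 + 1.3235 − 2.5168 = 0.387 bits.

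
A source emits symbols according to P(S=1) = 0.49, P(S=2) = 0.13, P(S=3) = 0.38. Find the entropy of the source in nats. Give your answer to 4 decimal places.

0.9825 nats

H(S) = −Σ p·ln p.
  −(0.49)·ln(0.49) = 0.34954
  −(0.13)·ln(0.13) = 0.26523
  −(0.38)·ln(0.38) = 0.36768
Sum: 0.34954 + 0.26523 + 0.36768 = 0.9825 nats.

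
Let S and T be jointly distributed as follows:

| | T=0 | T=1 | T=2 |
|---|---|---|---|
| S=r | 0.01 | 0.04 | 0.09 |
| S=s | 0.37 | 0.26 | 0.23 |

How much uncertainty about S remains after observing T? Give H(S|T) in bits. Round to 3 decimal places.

Chain rule: H(S|T) = H(S,T) − H(T).
Marginals: p(S) = (0.1400, 0.8600), p(T) = (0.3800, 0.3000, 0.3200).
H(S,T) = 2.0885 bits; H(T) = 1.5776 bits.
H(S|T) = 2.0885 − 1.5776 = 0.511 bits.

0.511 bits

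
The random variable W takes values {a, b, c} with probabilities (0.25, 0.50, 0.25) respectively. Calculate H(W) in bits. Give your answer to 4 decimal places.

1.5000 bits

H(W) = −Σ p·log₂ p.
  −(0.25)·log₂(0.25) = 0.50000
  −(0.50)·log₂(0.50) = 0.50000
  −(0.25)·log₂(0.25) = 0.50000
Sum: 0.50000 + 0.50000 + 0.50000 = 1.5000 bits.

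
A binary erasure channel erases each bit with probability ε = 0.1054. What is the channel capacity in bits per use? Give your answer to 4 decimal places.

Binary erasure channel: capacity C = 1 − ε.
C = 1 − 0.1054 = 0.8946 bits per channel use.

0.8946 bits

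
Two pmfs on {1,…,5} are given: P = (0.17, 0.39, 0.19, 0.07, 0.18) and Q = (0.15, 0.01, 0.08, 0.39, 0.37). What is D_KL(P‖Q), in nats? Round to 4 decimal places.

D(P‖Q) = Σ p·ln(p/q).
  0.17·ln(0.17/0.15) = 0.02128
  0.39·ln(0.39/0.01) = 1.42879
  0.19·ln(0.19/0.08) = 0.16435
  0.07·ln(0.07/0.39) = -0.12024
  0.18·ln(0.18/0.37) = -0.12970
D(P‖Q) = 1.3645 nats.

1.3645 nats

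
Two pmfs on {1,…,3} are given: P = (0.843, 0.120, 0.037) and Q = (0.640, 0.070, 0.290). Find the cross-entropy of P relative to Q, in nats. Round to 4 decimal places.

0.7411 nats

H(P,Q) = −Σ p·ln q.
  −0.843·ln(0.640) = 0.37622
  −0.120·ln(0.070) = 0.31911
  −0.037·ln(0.290) = 0.04580
H(P,Q) = 0.7411 nats.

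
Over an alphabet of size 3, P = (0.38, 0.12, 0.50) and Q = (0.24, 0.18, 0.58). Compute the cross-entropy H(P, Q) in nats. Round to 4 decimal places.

H(P,Q) = −Σ p·ln q.
  −0.38·ln(0.24) = 0.54230
  −0.12·ln(0.18) = 0.20578
  −0.50·ln(0.58) = 0.27236
H(P,Q) = 1.0204 nats.

1.0204 nats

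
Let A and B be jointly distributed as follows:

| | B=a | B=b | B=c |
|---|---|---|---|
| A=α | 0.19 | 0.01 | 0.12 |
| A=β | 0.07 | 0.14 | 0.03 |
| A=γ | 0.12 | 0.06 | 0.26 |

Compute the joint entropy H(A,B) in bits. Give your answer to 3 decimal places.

2.822 bits

H(A,B) = −Σ p(x,y)·log₂ p(x,y) over all 9 cells.
  cell (α,a): −0.19·log₂0.19 = 0.4552
  cell (α,b): −0.01·log₂0.01 = 0.0664
  cell (α,c): −0.12·log₂0.12 = 0.3671
  cell (β,a): −0.07·log₂0.07 = 0.2686
  cell (β,b): −0.14·log₂0.14 = 0.3971
  cell (β,c): −0.03·log₂0.03 = 0.1518
  cell (γ,a): −0.12·log₂0.12 = 0.3671
  cell (γ,b): −0.06·log₂0.06 = 0.2435
  cell (γ,c): −0.26·log₂0.26 = 0.5053
Sum = 2.822 bits.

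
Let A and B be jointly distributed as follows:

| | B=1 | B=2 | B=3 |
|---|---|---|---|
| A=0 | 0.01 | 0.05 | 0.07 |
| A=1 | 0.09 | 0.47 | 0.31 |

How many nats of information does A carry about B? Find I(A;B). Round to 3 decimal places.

0.008 nats

Marginals: p(A) = (0.1300, 0.8700), p(B) = (0.1000, 0.5200, 0.3800).
I(A;B) = Σ p(x,y)·ln[p(x,y)/(p(x)p(y))].
  (0,1): 0.01·ln(0.7692) = -0.0026
  (0,2): 0.05·ln(0.7396) = -0.0151
  (0,3): 0.07·ln(1.4170) = 0.0244
  (1,1): 0.09·ln(1.0345) = 0.0031
  (1,2): 0.47·ln(1.0389) = 0.0179
  (1,3): 0.31·ln(0.9377) = -0.0199
Sum = 0.008 nats.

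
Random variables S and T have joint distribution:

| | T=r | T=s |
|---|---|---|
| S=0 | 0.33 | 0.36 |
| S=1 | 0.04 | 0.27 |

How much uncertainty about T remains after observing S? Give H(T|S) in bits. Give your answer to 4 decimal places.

Marginals: p(S) = (0.6900, 0.3100), p(T) = (0.3700, 0.6300).
H(T|S) = Σ p(S) · H(T|S=·).
  S=0: p=0.6900, H(T|S=0) = 0.9986
  S=1: p=0.3100, H(T|S=1) = 0.5548
Weighted sum = 0.8610 bits.

0.8610 bits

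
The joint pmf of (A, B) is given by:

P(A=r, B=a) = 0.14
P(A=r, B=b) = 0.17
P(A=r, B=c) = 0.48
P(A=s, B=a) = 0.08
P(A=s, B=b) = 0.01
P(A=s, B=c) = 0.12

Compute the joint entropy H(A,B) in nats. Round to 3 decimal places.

H(A,B) = −Σ p(x,y)·ln p(x,y) over all 6 cells.
  cell (r,a): −0.14·ln0.14 = 0.2753
  cell (r,b): −0.17·ln0.17 = 0.3012
  cell (r,c): −0.48·ln0.48 = 0.3523
  cell (s,a): −0.08·ln0.08 = 0.2021
  cell (s,b): −0.01·ln0.01 = 0.0461
  cell (s,c): −0.12·ln0.12 = 0.2544
Sum = 1.431 nats.

1.431 nats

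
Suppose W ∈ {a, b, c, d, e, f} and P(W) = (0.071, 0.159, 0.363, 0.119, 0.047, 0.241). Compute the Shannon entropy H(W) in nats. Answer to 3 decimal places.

1.588 nats

H(W) = −Σ p·ln p.
  −(0.071)·ln(0.071) = 0.1878
  −(0.159)·ln(0.159) = 0.2924
  −(0.363)·ln(0.363) = 0.3678
  −(0.119)·ln(0.119) = 0.2533
  −(0.047)·ln(0.047) = 0.1437
  −(0.241)·ln(0.241) = 0.3429
Sum: 0.1878 + 0.2924 + 0.3678 + 0.2533 + 0.1437 + 0.3429 = 1.588 nats.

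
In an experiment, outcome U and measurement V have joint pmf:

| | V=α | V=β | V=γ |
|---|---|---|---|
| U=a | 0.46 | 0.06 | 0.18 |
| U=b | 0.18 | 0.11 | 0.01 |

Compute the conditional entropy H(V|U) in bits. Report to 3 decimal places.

Marginals: p(U) = (0.7000, 0.3000), p(V) = (0.6400, 0.1700, 0.1900).
H(V|U) = Σ p(U) · H(V|U=·).
  U=a: p=0.7000, H(V|U=a) = 1.2057
  U=b: p=0.3000, H(V|U=b) = 1.1365
Weighted sum = 1.185 bits.

1.185 bits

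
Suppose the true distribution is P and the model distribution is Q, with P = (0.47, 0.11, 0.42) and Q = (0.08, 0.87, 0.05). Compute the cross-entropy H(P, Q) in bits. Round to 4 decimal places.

3.5499 bits

H(P,Q) = −Σ p·log₂ q.
  −0.47·log₂(0.08) = 1.71261
  −0.11·log₂(0.87) = 0.02210
  −0.42·log₂(0.05) = 1.81521
H(P,Q) = 3.5499 bits.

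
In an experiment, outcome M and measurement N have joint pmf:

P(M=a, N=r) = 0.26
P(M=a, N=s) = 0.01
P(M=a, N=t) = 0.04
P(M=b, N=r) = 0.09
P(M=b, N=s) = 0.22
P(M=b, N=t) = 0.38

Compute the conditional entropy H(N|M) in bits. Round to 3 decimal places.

Chain rule: H(N|M) = H(M,N) − H(M).
Marginals: p(M) = (0.3100, 0.6900), p(N) = (0.3500, 0.2300, 0.4200).
H(M,N) = 2.0812 bits; H(M) = 0.8932 bits.
H(N|M) = 2.0812 − 0.8932 = 1.188 bits.

1.188 bits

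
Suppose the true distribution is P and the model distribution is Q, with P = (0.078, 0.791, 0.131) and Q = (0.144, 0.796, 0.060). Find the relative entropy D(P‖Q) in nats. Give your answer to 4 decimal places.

0.0495 nats

D(P‖Q) = Σ p·ln(p/q).
  0.078·ln(0.078/0.144) = -0.04782
  0.791·ln(0.791/0.796) = -0.00498
  0.131·ln(0.131/0.060) = 0.10229
D(P‖Q) = 0.0495 nats.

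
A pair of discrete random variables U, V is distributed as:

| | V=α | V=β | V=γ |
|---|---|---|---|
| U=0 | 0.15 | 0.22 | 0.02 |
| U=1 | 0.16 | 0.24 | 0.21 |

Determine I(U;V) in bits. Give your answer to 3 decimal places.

Marginals: p(U) = (0.3900, 0.6100), p(V) = (0.3100, 0.4600, 0.2300).
I(U;V) = H(U) + H(V) − H(U,V).
H(U) = 0.9648, H(V) = 1.5268, H(U,V) = 2.3940.
I(U;V) = 0.9648 + 1.5268 − 2.3940 = 0.098 bits.

0.098 bits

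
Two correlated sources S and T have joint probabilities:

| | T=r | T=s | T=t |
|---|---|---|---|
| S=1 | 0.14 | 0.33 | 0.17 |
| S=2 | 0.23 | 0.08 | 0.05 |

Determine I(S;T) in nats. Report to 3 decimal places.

Marginals: p(S) = (0.6400, 0.3600), p(T) = (0.3700, 0.4100, 0.2200).
I(S;T) = Σ p(x,y)·ln[p(x,y)/(p(x)p(y))].
  (1,r): 0.14·ln(0.5912) = -0.0736
  (1,s): 0.33·ln(1.2576) = 0.0756
  (1,t): 0.17·ln(1.2074) = 0.0320
  (2,r): 0.23·ln(1.7267) = 0.1256
  (2,s): 0.08·ln(0.5420) = -0.0490
  (2,t): 0.05·ln(0.6313) = -0.0230
Sum = 0.088 nats.

0.088 nats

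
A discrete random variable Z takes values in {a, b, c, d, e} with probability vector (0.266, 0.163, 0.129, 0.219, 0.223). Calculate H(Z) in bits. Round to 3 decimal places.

H(Z) = −Σ p·log₂ p.
  −(0.266)·log₂(0.266) = 0.5082
  −(0.163)·log₂(0.163) = 0.4266
  −(0.129)·log₂(0.129) = 0.3811
  −(0.219)·log₂(0.219) = 0.4798
  −(0.223)·log₂(0.223) = 0.4828
Sum: 0.5082 + 0.4266 + 0.3811 + 0.4798 + 0.4828 = 2.279 bits.

2.279 bits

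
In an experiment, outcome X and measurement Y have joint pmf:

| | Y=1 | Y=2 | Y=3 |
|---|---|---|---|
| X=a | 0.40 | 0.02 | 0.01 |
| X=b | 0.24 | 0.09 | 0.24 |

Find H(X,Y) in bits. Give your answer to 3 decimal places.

H(X,Y) = −Σ p(x,y)·log₂ p(x,y) over all 6 cells.
  cell (a,1): −0.40·log₂0.40 = 0.5288
  cell (a,2): −0.02·log₂0.02 = 0.1129
  cell (a,3): −0.01·log₂0.01 = 0.0664
  cell (b,1): −0.24·log₂0.24 = 0.4941
  cell (b,2): −0.09·log₂0.09 = 0.3127
  cell (b,3): −0.24·log₂0.24 = 0.4941
Sum = 2.009 bits.

2.009 bits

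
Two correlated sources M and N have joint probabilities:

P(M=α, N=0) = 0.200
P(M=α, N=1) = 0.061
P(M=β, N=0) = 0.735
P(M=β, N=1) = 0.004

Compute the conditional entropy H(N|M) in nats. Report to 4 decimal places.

0.1668 nats

Chain rule: H(N|M) = H(M,N) − H(M).
Marginals: p(M) = (0.2610, 0.7390), p(N) = (0.9350, 0.0650).
H(M,N) = 0.7409 nats; H(M) = 0.5741 nats.
H(N|M) = 0.7409 − 0.5741 = 0.1668 nats.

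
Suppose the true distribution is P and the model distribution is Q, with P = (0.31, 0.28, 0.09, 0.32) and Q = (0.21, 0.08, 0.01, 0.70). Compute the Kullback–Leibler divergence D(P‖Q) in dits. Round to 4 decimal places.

0.1819 dits

D(P‖Q) = Σ p·log₁₀(p/q).
  0.31·log₁₀(0.31/0.21) = 0.05243
  0.28·log₁₀(0.28/0.08) = 0.15234
  0.09·log₁₀(0.09/0.01) = 0.08588
  0.32·log₁₀(0.32/0.70) = -0.10878
D(P‖Q) = 0.1819 dits.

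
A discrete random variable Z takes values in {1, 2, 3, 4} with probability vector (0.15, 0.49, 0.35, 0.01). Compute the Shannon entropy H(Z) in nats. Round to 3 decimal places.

H(Z) = −Σ p·ln p.
  −(0.15)·ln(0.15) = 0.2846
  −(0.49)·ln(0.49) = 0.3495
  −(0.35)·ln(0.35) = 0.3674
  −(0.01)·ln(0.01) = 0.0461
Sum: 0.2846 + 0.3495 + 0.3674 + 0.0461 = 1.048 nats.

1.048 nats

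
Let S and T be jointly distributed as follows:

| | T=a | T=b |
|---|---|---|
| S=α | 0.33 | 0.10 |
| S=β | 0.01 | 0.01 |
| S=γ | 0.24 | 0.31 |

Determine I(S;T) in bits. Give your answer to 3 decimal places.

0.081 bits

Marginals: p(S) = (0.4300, 0.0200, 0.5500), p(T) = (0.5800, 0.4200).
I(S;T) = Σ p(x,y)·log₂[p(x,y)/(p(x)p(y))].
  (α,a): 0.33·log₂(1.3232) = 0.1333
  (α,b): 0.10·log₂(0.5537) = -0.0853
  (β,a): 0.01·log₂(0.8621) = -0.0021
  (β,b): 0.01·log₂(1.1905) = 0.0025
  (γ,a): 0.24·log₂(0.7524) = -0.0985
  (γ,b): 0.31·log₂(1.3420) = 0.1316
Sum = 0.081 bits.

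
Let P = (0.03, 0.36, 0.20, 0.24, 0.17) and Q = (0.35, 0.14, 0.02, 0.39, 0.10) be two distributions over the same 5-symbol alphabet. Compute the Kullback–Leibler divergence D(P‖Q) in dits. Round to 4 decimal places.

0.3042 dits

D(P‖Q) = Σ p·log₁₀(p/q).
  0.03·log₁₀(0.03/0.35) = -0.03201
  0.36·log₁₀(0.36/0.14) = 0.14766
  0.20·log₁₀(0.20/0.02) = 0.20000
  0.24·log₁₀(0.24/0.39) = -0.05060
  0.17·log₁₀(0.17/0.10) = 0.03918
D(P‖Q) = 0.3042 dits.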